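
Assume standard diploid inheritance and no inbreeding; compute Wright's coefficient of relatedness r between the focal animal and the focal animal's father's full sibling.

0.25

Each parent–offspring link contributes a factor of 1/2, and independent paths through distinct common ancestors add.
Full aunt/uncle↔niece/nephew: two paths of length 3 through the shared grandparent pair: r = 2·(1/2)^3 = 1/4.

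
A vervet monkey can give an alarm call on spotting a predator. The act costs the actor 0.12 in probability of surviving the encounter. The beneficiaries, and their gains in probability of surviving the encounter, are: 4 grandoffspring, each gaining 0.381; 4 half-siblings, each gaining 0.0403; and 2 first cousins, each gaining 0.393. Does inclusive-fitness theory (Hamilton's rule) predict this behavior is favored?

Hamilton's rule: the trait is favored when the sum of r·B over every recipient exceeds the actor's cost C.
r to a grandoffspring = 0.25 (two parent–offspring links: r = (1/2)^2 = 1/4).
r to a half-sibling = 0.25 (half-sibs share one parent — one path of length 2: r = (1/2)^2 = 1/4).
r to a first cousin = 0.125 (first cousins share one grandparent pair — two paths of length 4: r = 2·(1/2)^4 = 1/8).
Summing one r·B term per recipient: 4·0.25·0.381 + 4·0.25·0.0403 + 2·0.125·0.393 = 0.51955.
0.51955 > 0.12: the indirect benefit exceeds the cost.

Yes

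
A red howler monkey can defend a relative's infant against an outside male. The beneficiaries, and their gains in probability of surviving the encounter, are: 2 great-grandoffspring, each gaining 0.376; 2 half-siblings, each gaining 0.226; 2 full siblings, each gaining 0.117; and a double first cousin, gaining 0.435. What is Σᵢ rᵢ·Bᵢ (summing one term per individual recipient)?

r to a great-grandoffspring = 0.125 (three parent–offspring links: r = (1/2)^3 = 1/8).
r to a half-sibling = 0.25 (half-sibs share one parent — one path of length 2: r = (1/2)^2 = 1/4).
r to a full sibling = 0.5 (full sibs share both parents — two paths of length 2: r = 2·(1/2)^2 = 1/2).
r to a double first cousin = 1/4 (double first cousins share both grandparent pairs — four paths of length 4: r = 4·(1/2)^4 = 1/4).
Summing one r·B term per recipient: 2·0.125·0.376 + 2·0.25·0.226 + 2·0.5·0.117 + 1·0.25·0.435 = 0.43275.

0.43275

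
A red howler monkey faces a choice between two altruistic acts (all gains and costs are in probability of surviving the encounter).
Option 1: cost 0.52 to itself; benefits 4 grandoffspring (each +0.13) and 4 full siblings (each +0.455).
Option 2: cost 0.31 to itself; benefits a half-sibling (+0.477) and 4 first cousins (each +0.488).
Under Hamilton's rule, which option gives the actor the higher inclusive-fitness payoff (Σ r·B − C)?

Option 1: r to a grandoffspring = 0.25.
Option 1: r to a full sibling = 0.5.
Option 1: Σ r·B − C = (4·0.25·0.13 + 4·0.5·0.455) − 0.52 = 0.52.
Option 2: r to a half-sibling = 0.25.
Option 2: r to a first cousin = 0.125.
Option 2: Σ r·B − C = (1·0.25·0.477 + 4·0.125·0.488) − 0.31 = 0.05325.
Option 1 has the higher net inclusive-fitness payoff.

Option 1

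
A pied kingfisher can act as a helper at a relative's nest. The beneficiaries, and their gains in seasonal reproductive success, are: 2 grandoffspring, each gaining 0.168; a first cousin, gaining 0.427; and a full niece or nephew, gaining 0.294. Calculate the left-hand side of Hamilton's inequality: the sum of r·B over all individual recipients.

0.210875

r to a grandoffspring = 0.25 (two parent–offspring links: r = (1/2)^2 = 1/4).
r to a first cousin = 1/8 (first cousins share one grandparent pair — two paths of length 4: r = 2·(1/2)^4 = 1/8).
r to a full niece or nephew = 0.25 (full aunt/uncle↔niece/nephew: two paths of length 3 through the shared grandparent pair: r = 2·(1/2)^3 = 1/4).
Summing one r·B term per recipient: 2·0.25·0.168 + 1·0.125·0.427 + 1·0.25·0.294 = 0.210875.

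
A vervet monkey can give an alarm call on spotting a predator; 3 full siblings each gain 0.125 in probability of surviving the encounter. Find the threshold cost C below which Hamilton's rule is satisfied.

0.1875

r to a full sibling = 0.5 (full sibs share both parents — two paths of length 2: r = 2·(1/2)^2 = 1/2).
Hamilton's rule: n·r·B > C, so the trait is favored while C < n·r·B = 3·0.5·0.125 = 0.1875.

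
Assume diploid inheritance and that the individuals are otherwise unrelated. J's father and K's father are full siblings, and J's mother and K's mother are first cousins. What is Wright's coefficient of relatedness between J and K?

Relatedness sums over independent paths through distinct common ancestors.
J and K are related in two ways: first cousins through their fathers (r = 1/8) and second cousins through their mothers (r = 1/32).
r = 1/8 + 1/32 = 0.15625.

0.15625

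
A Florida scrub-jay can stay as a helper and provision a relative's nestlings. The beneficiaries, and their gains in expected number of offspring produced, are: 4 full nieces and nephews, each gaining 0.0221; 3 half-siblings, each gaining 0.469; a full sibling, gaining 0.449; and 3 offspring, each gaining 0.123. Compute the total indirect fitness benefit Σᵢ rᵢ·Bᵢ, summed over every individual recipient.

r to a full niece or nephew = 1/4 (full aunt/uncle↔niece/nephew: two paths of length 3 through the shared grandparent pair: r = 2·(1/2)^3 = 1/4).
r to a half-sibling = 1/4 (half-sibs share one parent — one path of length 2: r = (1/2)^2 = 1/4).
r to a full sibling = 1/2 (full sibs share both parents — two paths of length 2: r = 2·(1/2)^2 = 1/2).
r to an offspring = 0.5 (one parent–offspring link: r = (1/2)^1 = 1/2).
Summing one r·B term per recipient: 4·0.25·0.0221 + 3·0.25·0.469 + 1·0.5·0.449 + 3·0.5·0.123 = 0.78285.

0.78285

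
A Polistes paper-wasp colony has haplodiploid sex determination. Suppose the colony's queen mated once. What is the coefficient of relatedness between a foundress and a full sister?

Haplodiploid full sisters inherit their father's entire haploid genome identically (contributing 1/2) and on average half of their mother's contribution (1/2 · 1/2 = 1/4); r = 1/2 + 1/4 = 3/4.

0.75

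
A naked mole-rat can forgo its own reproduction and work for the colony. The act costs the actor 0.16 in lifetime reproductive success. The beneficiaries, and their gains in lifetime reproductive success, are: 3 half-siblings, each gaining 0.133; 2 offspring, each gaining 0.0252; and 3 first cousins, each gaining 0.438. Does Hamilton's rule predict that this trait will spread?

Yes

Hamilton's rule: the trait is favored when the sum of r·B over every recipient exceeds the actor's cost C.
r to a half-sibling = 0.25 (half-sibs share one parent — one path of length 2: r = (1/2)^2 = 1/4).
r to an offspring = 0.5 (one parent–offspring link: r = (1/2)^1 = 1/2).
r to a first cousin = 1/8 (first cousins share one grandparent pair — two paths of length 4: r = 2·(1/2)^4 = 1/8).
Summing one r·B term per recipient: 3·0.25·0.133 + 2·0.5·0.0252 + 3·0.125·0.438 = 0.2892.
0.2892 > 0.16: the indirect benefit exceeds the cost.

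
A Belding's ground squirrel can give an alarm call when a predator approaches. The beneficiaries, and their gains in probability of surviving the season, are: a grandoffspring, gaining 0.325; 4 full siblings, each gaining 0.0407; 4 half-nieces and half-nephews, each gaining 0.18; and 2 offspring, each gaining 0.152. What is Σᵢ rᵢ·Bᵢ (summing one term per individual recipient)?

r to a grandoffspring = 0.25 (two parent–offspring links: r = (1/2)^2 = 1/4).
r to a full sibling = 0.5 (full sibs share both parents — two paths of length 2: r = 2·(1/2)^2 = 1/2).
r to a half-niece or half-nephew = 0.125 (half-aunt/uncle↔niece/nephew: one path of length 3: r = (1/2)^3 = 1/8).
r to an offspring = 1/2 (one parent–offspring link: r = (1/2)^1 = 1/2).
Summing one r·B term per recipient: 1·0.25·0.325 + 4·0.5·0.0407 + 4·0.125·0.18 + 2·0.5·0.152 = 0.40465.

0.40465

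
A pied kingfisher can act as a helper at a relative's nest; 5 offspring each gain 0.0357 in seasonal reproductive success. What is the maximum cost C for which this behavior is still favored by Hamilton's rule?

r to an offspring = 0.5 (one parent–offspring link: r = (1/2)^1 = 1/2).
Hamilton's rule: n·r·B > C, so the trait is favored while C < n·r·B = 5·0.5·0.0357 = 0.08925.

0.08925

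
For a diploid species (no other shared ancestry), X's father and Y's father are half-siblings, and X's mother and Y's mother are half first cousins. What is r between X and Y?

0.078125

Wright's path rule: contributions from independent ancestry routes add.
X and Y are related in two ways: half first cousins through their fathers (r = 1/16) and half second cousins through their mothers (r = 1/64).
r = 1/16 + 1/64 = 0.078125.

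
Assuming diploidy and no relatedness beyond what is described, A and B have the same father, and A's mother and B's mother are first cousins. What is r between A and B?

0.28125

With two independent routes of shared ancestry, r is the sum of the two contributions.
A and B are related in two ways: half-sibs through their shared father (r = 1/4) and second cousins through their mothers (r = 1/32).
r = 1/4 + 1/32 = 0.28125.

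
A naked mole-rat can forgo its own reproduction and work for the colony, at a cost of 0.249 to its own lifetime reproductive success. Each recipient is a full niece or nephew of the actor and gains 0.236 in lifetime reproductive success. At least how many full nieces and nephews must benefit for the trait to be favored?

r to a full niece or nephew = 1/4 (full aunt/uncle↔niece/nephew: two paths of length 3 through the shared grandparent pair: r = 2·(1/2)^3 = 1/4).
Hamilton's rule: n·r·B > C  ⇒  n > C/(r·B) = 0.249/(0.25·0.236) = 4.22.
The smallest integer exceeding 4.22 is 5.

5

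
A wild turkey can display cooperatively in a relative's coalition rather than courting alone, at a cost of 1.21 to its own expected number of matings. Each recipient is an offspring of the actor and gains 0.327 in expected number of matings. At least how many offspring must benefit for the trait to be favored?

r to an offspring = 0.5 (one parent–offspring link: r = (1/2)^1 = 1/2).
Hamilton's rule: n·r·B > C  ⇒  n > C/(r·B) = 1.21/(0.5·0.327) = 7.401.
The smallest integer exceeding 7.401 is 8.

8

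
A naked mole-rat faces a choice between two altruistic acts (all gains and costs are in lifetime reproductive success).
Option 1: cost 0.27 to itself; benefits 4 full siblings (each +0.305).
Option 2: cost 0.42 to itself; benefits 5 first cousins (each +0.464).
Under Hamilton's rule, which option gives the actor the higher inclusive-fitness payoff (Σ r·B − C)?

Option 1: r to a full sibling = 0.5.
Option 1: Σ r·B − C = (4·0.5·0.305) − 0.27 = 0.34.
Option 2: r to a first cousin = 0.125.
Option 2: Σ r·B − C = (5·0.125·0.464) − 0.42 = -0.13.
Option 1 has the higher net inclusive-fitness payoff.

Option 1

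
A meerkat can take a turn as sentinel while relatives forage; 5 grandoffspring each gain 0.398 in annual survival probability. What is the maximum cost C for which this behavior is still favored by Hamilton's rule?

0.4975

r to a grandoffspring = 1/4 (two parent–offspring links: r = (1/2)^2 = 1/4).
Hamilton's rule: n·r·B > C, so the trait is favored while C < n·r·B = 5·0.25·0.398 = 0.4975.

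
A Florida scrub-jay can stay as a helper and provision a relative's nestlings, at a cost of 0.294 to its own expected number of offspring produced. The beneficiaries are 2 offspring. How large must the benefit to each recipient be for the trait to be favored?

0.294

r to an offspring = 1/2 (one parent–offspring link: r = (1/2)^1 = 1/2).
Hamilton's rule with n recipients of equal r: n·r·B > C, so B > C/(n·r) = 0.294/(2·0.5) = 0.294.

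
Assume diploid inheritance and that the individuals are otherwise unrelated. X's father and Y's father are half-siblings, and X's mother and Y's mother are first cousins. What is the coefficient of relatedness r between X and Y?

Independent pedigree routes through distinct common ancestors add.
X and Y are related in two ways: half first cousins through their fathers (r = 1/16) and second cousins through their mothers (r = 1/32).
r = 1/16 + 1/32 = 0.09375.

0.09375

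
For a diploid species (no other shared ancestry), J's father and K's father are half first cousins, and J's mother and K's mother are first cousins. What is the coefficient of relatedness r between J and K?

0.046875

Independent pedigree routes through distinct common ancestors add.
J and K are related in two ways: half second cousins through their fathers (r = 1/64) and second cousins through their mothers (r = 1/32).
r = 1/64 + 1/32 = 0.046875.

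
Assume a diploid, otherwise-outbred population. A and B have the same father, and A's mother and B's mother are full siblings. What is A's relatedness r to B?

0.375

Wright's path rule: contributions from independent ancestry routes add.
A and B are related in two ways: half-sibs through their shared father (r = 1/4) and first cousins through their mothers (r = 1/8).
r = 1/4 + 1/8 = 0.375.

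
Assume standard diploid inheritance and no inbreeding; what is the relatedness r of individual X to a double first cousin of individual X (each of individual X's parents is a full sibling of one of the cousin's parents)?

0.25

Each parent–offspring link contributes a factor of 1/2, and independent paths through distinct common ancestors add.
Double first cousins share both grandparent pairs — four paths of length 4: r = 4·(1/2)^4 = 1/4.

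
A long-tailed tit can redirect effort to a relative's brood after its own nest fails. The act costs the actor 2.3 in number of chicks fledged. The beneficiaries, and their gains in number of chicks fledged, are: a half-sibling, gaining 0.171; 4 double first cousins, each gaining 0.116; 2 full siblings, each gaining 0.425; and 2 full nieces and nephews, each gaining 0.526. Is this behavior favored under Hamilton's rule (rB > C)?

Hamilton's rule: the trait is favored when the sum of r·B over every recipient exceeds the actor's cost C.
r to a half-sibling = 1/4 (half-sibs share one parent — one path of length 2: r = (1/2)^2 = 1/4).
r to a double first cousin = 0.25 (double first cousins share both grandparent pairs — four paths of length 4: r = 4·(1/2)^4 = 1/4).
r to a full sibling = 1/2 (full sibs share both parents — two paths of length 2: r = 2·(1/2)^2 = 1/2).
r to a full niece or nephew = 1/4 (full aunt/uncle↔niece/nephew: two paths of length 3 through the shared grandparent pair: r = 2·(1/2)^3 = 1/4).
Summing one r·B term per recipient: 1·0.25·0.171 + 4·0.25·0.116 + 2·0.5·0.425 + 2·0.25·0.526 = 0.84675.
0.84675 < 2.3: the indirect benefit is less than the cost.

No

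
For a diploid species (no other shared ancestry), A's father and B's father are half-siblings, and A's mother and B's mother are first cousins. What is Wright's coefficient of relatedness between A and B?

Independent pedigree routes through distinct common ancestors add.
A and B are related in two ways: half first cousins through their fathers (r = 1/16) and second cousins through their mothers (r = 1/32).
r = 1/16 + 1/32 = 0.09375.

0.09375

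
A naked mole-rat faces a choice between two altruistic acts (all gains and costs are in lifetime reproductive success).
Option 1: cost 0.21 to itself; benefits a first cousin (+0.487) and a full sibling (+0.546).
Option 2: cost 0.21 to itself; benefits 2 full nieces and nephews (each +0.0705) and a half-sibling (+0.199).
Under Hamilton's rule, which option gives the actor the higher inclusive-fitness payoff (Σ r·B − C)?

Option 1: r to a first cousin = 0.125.
Option 1: r to a full sibling = 0.5.
Option 1: Σ r·B − C = (1·0.125·0.487 + 1·0.5·0.546) − 0.21 = 0.123875.
Option 2: r to a full niece or nephew = 0.25.
Option 2: r to a half-sibling = 0.25.
Option 2: Σ r·B − C = (2·0.25·0.0705 + 1·0.25·0.199) − 0.21 = -0.125.
Option 1 has the higher net inclusive-fitness payoff.

Option 1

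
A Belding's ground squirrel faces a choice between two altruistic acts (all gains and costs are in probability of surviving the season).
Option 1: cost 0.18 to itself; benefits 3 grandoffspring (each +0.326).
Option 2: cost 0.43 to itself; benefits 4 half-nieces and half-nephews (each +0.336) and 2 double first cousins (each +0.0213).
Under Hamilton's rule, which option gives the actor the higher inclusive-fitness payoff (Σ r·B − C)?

Option 1

Option 1: r to a grandoffspring = 0.25.
Option 1: Σ r·B − C = (3·0.25·0.326) − 0.18 = 0.0645.
Option 2: r to a half-niece or half-nephew = 0.125.
Option 2: r to a double first cousin = 0.25.
Option 2: Σ r·B − C = (4·0.125·0.336 + 2·0.25·0.0213) − 0.43 = -0.25135.
Option 1 has the higher net inclusive-fitness payoff.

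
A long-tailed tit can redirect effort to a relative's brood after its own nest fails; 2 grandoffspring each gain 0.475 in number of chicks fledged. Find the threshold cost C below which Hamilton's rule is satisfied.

0.2375

r to a grandoffspring = 1/4 (two parent–offspring links: r = (1/2)^2 = 1/4).
Hamilton's rule: n·r·B > C, so the trait is favored while C < n·r·B = 2·0.25·0.475 = 0.2375.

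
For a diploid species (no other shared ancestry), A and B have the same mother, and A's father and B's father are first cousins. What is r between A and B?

Independent pedigree routes through distinct common ancestors add.
A and B are related in two ways: half-sibs through their shared mother (r = 1/4) and second cousins through their fathers (r = 1/32).
r = 1/4 + 1/32 = 0.28125.

0.28125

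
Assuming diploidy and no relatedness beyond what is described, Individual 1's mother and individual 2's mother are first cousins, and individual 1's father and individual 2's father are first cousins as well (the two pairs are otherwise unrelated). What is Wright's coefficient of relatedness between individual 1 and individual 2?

0.0625

Independent pedigree routes through distinct common ancestors add.
Individual 1 and individual 2 are related in two ways: second cousins through their mothers (r = 1/32) and second cousins through their fathers (r = 1/32).
r = 1/32 + 1/32 = 0.0625.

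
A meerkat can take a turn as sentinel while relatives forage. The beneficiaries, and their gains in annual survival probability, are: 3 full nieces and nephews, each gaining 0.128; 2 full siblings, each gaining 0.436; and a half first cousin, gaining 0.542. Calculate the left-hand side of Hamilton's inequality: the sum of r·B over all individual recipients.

0.565875

r to a full niece or nephew = 0.25 (full aunt/uncle↔niece/nephew: two paths of length 3 through the shared grandparent pair: r = 2·(1/2)^3 = 1/4).
r to a full sibling = 1/2 (full sibs share both parents — two paths of length 2: r = 2·(1/2)^2 = 1/2).
r to a half first cousin = 0.0625 (half first cousins share one grandparent — one path of length 4: r = (1/2)^4 = 1/16).
Summing one r·B term per recipient: 3·0.25·0.128 + 2·0.5·0.436 + 1·0.0625·0.542 = 0.565875.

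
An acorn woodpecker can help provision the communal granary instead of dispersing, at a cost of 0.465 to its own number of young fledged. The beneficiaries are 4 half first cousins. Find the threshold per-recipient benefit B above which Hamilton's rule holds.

1.86

r to a half first cousin = 0.0625 (half first cousins share one grandparent — one path of length 4: r = (1/2)^4 = 1/16).
Hamilton's rule with n recipients of equal r: n·r·B > C, so B > C/(n·r) = 0.465/(4·0.0625) = 1.86.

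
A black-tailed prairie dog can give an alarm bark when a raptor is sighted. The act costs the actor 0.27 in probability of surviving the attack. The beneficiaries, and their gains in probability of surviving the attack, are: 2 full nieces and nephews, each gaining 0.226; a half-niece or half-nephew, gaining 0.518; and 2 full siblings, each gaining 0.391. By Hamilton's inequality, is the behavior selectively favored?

Hamilton's rule: the trait is favored when the sum of r·B over every recipient exceeds the actor's cost C.
r to a full niece or nephew = 1/4 (full aunt/uncle↔niece/nephew: two paths of length 3 through the shared grandparent pair: r = 2·(1/2)^3 = 1/4).
r to a half-niece or half-nephew = 1/8 (half-aunt/uncle↔niece/nephew: one path of length 3: r = (1/2)^3 = 1/8).
r to a full sibling = 0.5 (full sibs share both parents — two paths of length 2: r = 2·(1/2)^2 = 1/2).
Summing one r·B term per recipient: 2·0.25·0.226 + 1·0.125·0.518 + 2·0.5·0.391 = 0.56875.
0.56875 > 0.27: the indirect benefit exceeds the cost.

Yes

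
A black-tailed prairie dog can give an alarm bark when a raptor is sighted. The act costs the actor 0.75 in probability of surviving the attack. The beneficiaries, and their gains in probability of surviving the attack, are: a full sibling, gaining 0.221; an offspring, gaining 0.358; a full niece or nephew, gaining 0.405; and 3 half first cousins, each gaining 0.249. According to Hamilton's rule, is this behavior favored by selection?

Hamilton's rule: the trait is favored when the sum of r·B over every recipient exceeds the actor's cost C.
r to a full sibling = 0.5 (full sibs share both parents — two paths of length 2: r = 2·(1/2)^2 = 1/2).
r to an offspring = 0.5 (one parent–offspring link: r = (1/2)^1 = 1/2).
r to a full niece or nephew = 0.25 (full aunt/uncle↔niece/nephew: two paths of length 3 through the shared grandparent pair: r = 2·(1/2)^3 = 1/4).
r to a half first cousin = 0.0625 (half first cousins share one grandparent — one path of length 4: r = (1/2)^4 = 1/16).
Summing one r·B term per recipient: 1·0.5·0.221 + 1·0.5·0.358 + 1·0.25·0.405 + 3·0.0625·0.249 = 0.4374375.
0.4374375 < 0.75: the indirect benefit is less than the cost.

No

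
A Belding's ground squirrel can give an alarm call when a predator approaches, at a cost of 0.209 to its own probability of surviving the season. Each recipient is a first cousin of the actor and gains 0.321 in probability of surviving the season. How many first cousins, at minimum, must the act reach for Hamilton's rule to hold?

6

r to a first cousin = 1/8 (first cousins share one grandparent pair — two paths of length 4: r = 2·(1/2)^4 = 1/8).
Hamilton's rule: n·r·B > C  ⇒  n > C/(r·B) = 0.209/(0.125·0.321) = 5.209.
The smallest integer exceeding 5.209 is 6.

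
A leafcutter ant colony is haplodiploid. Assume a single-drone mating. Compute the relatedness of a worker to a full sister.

0.75

Haplodiploid full sisters inherit their father's entire haploid genome identically (contributing 1/2) and on average half of their mother's contribution (1/2 · 1/2 = 1/4); r = 1/2 + 1/4 = 3/4.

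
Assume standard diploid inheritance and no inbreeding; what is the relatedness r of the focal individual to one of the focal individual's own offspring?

Each parent–offspring link contributes a factor of 1/2, and independent paths through distinct common ancestors add.
One parent–offspring link: r = (1/2)^1 = 1/2.

0.5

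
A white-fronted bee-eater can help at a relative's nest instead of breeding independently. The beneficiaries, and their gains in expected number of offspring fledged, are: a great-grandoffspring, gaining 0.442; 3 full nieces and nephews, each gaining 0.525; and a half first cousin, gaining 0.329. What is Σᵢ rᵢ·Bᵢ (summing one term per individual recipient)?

r to a great-grandoffspring = 0.125 (three parent–offspring links: r = (1/2)^3 = 1/8).
r to a full niece or nephew = 1/4 (full aunt/uncle↔niece/nephew: two paths of length 3 through the shared grandparent pair: r = 2·(1/2)^3 = 1/4).
r to a half first cousin = 1/16 (half first cousins share one grandparent — one path of length 4: r = (1/2)^4 = 1/16).
Summing one r·B term per recipient: 1·0.125·0.442 + 3·0.25·0.525 + 1·0.0625·0.329 = 0.4695625.

0.4695625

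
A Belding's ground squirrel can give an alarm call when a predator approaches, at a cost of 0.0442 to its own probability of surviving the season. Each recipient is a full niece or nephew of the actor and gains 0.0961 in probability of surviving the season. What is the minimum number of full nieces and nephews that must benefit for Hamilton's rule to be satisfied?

2

r to a full niece or nephew = 1/4 (full aunt/uncle↔niece/nephew: two paths of length 3 through the shared grandparent pair: r = 2·(1/2)^3 = 1/4).
Hamilton's rule: n·r·B > C  ⇒  n > C/(r·B) = 0.0442/(0.25·0.0961) = 1.84.
The smallest integer exceeding 1.84 is 2.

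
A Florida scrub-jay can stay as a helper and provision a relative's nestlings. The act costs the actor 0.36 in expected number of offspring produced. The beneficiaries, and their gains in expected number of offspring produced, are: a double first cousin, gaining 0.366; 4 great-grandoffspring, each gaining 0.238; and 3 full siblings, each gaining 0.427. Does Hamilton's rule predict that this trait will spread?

Hamilton's rule: the trait is favored when the sum of r·B over every recipient exceeds the actor's cost C.
r to a double first cousin = 0.25 (double first cousins share both grandparent pairs — four paths of length 4: r = 4·(1/2)^4 = 1/4).
r to a great-grandoffspring = 1/8 (three parent–offspring links: r = (1/2)^3 = 1/8).
r to a full sibling = 1/2 (full sibs share both parents — two paths of length 2: r = 2·(1/2)^2 = 1/2).
Summing one r·B term per recipient: 1·0.25·0.366 + 4·0.125·0.238 + 3·0.5·0.427 = 0.851.
0.851 > 0.36: the indirect benefit exceeds the cost.

Yes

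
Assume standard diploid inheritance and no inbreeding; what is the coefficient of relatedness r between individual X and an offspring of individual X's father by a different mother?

0.25

Each parent–offspring link contributes a factor of 1/2, and independent paths through distinct common ancestors add.
Half-sibs share one parent — one path of length 2: r = (1/2)^2 = 1/4.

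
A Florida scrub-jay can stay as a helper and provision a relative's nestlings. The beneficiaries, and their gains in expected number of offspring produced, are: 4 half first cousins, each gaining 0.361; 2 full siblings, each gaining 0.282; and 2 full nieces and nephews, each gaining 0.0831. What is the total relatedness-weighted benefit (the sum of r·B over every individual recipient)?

r to a half first cousin = 0.0625 (half first cousins share one grandparent — one path of length 4: r = (1/2)^4 = 1/16).
r to a full sibling = 1/2 (full sibs share both parents — two paths of length 2: r = 2·(1/2)^2 = 1/2).
r to a full niece or nephew = 0.25 (full aunt/uncle↔niece/nephew: two paths of length 3 through the shared grandparent pair: r = 2·(1/2)^3 = 1/4).
Summing one r·B term per recipient: 4·0.0625·0.361 + 2·0.5·0.282 + 2·0.25·0.0831 = 0.4138.

0.4138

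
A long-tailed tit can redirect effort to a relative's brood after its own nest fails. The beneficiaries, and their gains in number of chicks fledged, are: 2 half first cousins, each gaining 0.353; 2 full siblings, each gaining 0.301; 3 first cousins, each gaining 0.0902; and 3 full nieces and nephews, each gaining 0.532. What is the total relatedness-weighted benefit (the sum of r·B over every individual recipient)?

r to a half first cousin = 0.0625 (half first cousins share one grandparent — one path of length 4: r = (1/2)^4 = 1/16).
r to a full sibling = 1/2 (full sibs share both parents — two paths of length 2: r = 2·(1/2)^2 = 1/2).
r to a first cousin = 1/8 (first cousins share one grandparent pair — two paths of length 4: r = 2·(1/2)^4 = 1/8).
r to a full niece or nephew = 0.25 (full aunt/uncle↔niece/nephew: two paths of length 3 through the shared grandparent pair: r = 2·(1/2)^3 = 1/4).
Summing one r·B term per recipient: 2·0.0625·0.353 + 2·0.5·0.301 + 3·0.125·0.0902 + 3·0.25·0.532 = 0.77795.

0.77795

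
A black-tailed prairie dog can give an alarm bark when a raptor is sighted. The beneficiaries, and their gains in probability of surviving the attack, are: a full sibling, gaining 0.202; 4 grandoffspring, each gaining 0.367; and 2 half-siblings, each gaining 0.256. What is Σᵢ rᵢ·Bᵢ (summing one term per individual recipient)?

0.596

r to a full sibling = 1/2 (full sibs share both parents — two paths of length 2: r = 2·(1/2)^2 = 1/2).
r to a grandoffspring = 0.25 (two parent–offspring links: r = (1/2)^2 = 1/4).
r to a half-sibling = 0.25 (half-sibs share one parent — one path of length 2: r = (1/2)^2 = 1/4).
Summing one r·B term per recipient: 1·0.5·0.202 + 4·0.25·0.367 + 2·0.25·0.256 = 0.596.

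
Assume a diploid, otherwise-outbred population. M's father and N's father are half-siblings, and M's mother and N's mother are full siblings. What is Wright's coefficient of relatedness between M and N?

0.1875

Wright's path rule: contributions from independent ancestry routes add.
M and N are related in two ways: half first cousins through their fathers (r = 1/16) and first cousins through their mothers (r = 1/8).
r = 1/16 + 1/8 = 3/16 = 0.1875.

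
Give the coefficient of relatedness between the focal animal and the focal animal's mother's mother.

0.25

Each parent–offspring link contributes a factor of 1/2, and independent paths through distinct common ancestors add.
Two parent–offspring links: r = (1/2)^2 = 1/4.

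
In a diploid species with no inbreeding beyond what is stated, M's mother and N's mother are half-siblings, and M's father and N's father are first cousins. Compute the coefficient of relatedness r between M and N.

0.09375

Relatedness sums over independent paths through distinct common ancestors.
M and N are related in two ways: half first cousins through their mothers (r = 1/16) and second cousins through their fathers (r = 1/32).
r = 1/16 + 1/32 = 3/32 = 0.09375.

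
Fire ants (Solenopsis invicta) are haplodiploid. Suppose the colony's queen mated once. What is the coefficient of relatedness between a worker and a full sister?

Haplodiploid full sisters inherit their father's entire haploid genome identically (contributing 1/2) and on average half of their mother's contribution (1/2 · 1/2 = 1/4); r = 1/2 + 1/4 = 3/4.

0.75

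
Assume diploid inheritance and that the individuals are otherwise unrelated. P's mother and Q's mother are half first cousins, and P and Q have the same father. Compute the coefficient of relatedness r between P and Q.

With two independent routes of shared ancestry, r is the sum of the two contributions.
P and Q are related in two ways: half second cousins through their mothers (r = 1/64) and half-sibs through their shared father (r = 1/4).
r = 1/64 + 1/4 = 17/64 = 0.265625.

0.265625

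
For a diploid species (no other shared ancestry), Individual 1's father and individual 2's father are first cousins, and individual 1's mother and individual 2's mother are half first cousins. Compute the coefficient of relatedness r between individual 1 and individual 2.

Relatedness sums over independent paths through distinct common ancestors.
Individual 1 and individual 2 are related in two ways: second cousins through their fathers (r = 1/32) and half second cousins through their mothers (r = 1/64).
r = 1/32 + 1/64 = 3/64 = 0.046875.

0.046875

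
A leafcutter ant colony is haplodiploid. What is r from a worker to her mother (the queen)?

One meiotic link between diploid queen and diploid daughter: r = 1/2.

0.5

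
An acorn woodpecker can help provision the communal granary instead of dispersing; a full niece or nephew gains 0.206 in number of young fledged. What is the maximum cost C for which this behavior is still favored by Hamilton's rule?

0.0515

r to a full niece or nephew = 1/4 (full aunt/uncle↔niece/nephew: two paths of length 3 through the shared grandparent pair: r = 2·(1/2)^3 = 1/4).
Hamilton's rule: n·r·B > C, so the trait is favored while C < n·r·B = 1·0.25·0.206 = 0.0515.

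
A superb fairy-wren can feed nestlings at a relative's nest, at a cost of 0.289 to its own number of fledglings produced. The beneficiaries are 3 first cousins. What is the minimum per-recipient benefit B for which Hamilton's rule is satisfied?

r to a first cousin = 1/8 (first cousins share one grandparent pair — two paths of length 4: r = 2·(1/2)^4 = 1/8).
Hamilton's rule with n recipients of equal r: n·r·B > C, so B > C/(n·r) = 0.289/(3·0.125) = 0.7707.

0.7707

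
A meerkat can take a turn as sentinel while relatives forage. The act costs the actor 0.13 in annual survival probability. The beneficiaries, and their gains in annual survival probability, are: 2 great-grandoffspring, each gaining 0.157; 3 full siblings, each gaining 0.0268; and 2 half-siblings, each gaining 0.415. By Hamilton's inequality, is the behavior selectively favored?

Hamilton's rule: the trait is favored when the sum of r·B over every recipient exceeds the actor's cost C.
r to a great-grandoffspring = 0.125 (three parent–offspring links: r = (1/2)^3 = 1/8).
r to a full sibling = 1/2 (full sibs share both parents — two paths of length 2: r = 2·(1/2)^2 = 1/2).
r to a half-sibling = 0.25 (half-sibs share one parent — one path of length 2: r = (1/2)^2 = 1/4).
Summing one r·B term per recipient: 2·0.125·0.157 + 3·0.5·0.0268 + 2·0.25·0.415 = 0.28695.
0.28695 > 0.13: the indirect benefit exceeds the cost.

Yes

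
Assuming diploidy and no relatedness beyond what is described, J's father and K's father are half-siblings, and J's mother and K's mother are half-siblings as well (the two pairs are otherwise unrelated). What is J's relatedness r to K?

0.125

Wright's path rule: contributions from independent ancestry routes add.
J and K are related in two ways: half first cousins through their fathers (r = 1/16) and half first cousins through their mothers (r = 1/16).
r = 1/16 + 1/16 = 1/8 = 0.125.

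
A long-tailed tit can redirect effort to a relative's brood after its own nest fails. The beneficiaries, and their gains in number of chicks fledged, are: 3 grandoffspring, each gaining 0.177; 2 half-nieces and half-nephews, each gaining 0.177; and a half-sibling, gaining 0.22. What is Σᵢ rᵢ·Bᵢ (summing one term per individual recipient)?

r to a grandoffspring = 1/4 (two parent–offspring links: r = (1/2)^2 = 1/4).
r to a half-niece or half-nephew = 0.125 (half-aunt/uncle↔niece/nephew: one path of length 3: r = (1/2)^3 = 1/8).
r to a half-sibling = 0.25 (half-sibs share one parent — one path of length 2: r = (1/2)^2 = 1/4).
Summing one r·B term per recipient: 3·0.25·0.177 + 2·0.125·0.177 + 1·0.25·0.22 = 0.232.

0.232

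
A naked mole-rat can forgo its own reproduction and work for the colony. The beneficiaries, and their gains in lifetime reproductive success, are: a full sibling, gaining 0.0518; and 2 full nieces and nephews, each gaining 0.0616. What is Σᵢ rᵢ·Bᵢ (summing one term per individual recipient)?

0.0567

r to a full sibling = 1/2 (full sibs share both parents — two paths of length 2: r = 2·(1/2)^2 = 1/2).
r to a full niece or nephew = 0.25 (full aunt/uncle↔niece/nephew: two paths of length 3 through the shared grandparent pair: r = 2·(1/2)^3 = 1/4).
Summing one r·B term per recipient: 1·0.5·0.0518 + 2·0.25·0.0616 = 0.0567.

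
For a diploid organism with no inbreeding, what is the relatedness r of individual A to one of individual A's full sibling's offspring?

Each parent–offspring link contributes a factor of 1/2, and independent paths through distinct common ancestors add.
Full aunt/uncle↔niece/nephew: two paths of length 3 through the shared grandparent pair: r = 2·(1/2)^3 = 1/4.

0.25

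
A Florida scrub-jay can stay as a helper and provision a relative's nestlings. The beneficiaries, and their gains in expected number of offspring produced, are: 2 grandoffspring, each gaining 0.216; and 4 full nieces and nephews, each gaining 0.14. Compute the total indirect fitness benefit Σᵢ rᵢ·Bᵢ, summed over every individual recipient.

r to a grandoffspring = 1/4 (two parent–offspring links: r = (1/2)^2 = 1/4).
r to a full niece or nephew = 0.25 (full aunt/uncle↔niece/nephew: two paths of length 3 through the shared grandparent pair: r = 2·(1/2)^3 = 1/4).
Summing one r·B term per recipient: 2·0.25·0.216 + 4·0.25·0.14 = 0.248.

0.248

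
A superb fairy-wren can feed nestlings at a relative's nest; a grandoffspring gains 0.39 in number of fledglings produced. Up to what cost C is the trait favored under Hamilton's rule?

r to a grandoffspring = 1/4 (two parent–offspring links: r = (1/2)^2 = 1/4).
Hamilton's rule: n·r·B > C, so the trait is favored while C < n·r·B = 1·0.25·0.39 = 0.0975.

0.0975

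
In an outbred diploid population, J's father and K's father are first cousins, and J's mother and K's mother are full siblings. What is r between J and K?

Independent pedigree routes through distinct common ancestors add.
J and K are related in two ways: second cousins through their fathers (r = 1/32) and first cousins through their mothers (r = 1/8).
r = 1/32 + 1/8 = 5/32 = 0.15625.

0.15625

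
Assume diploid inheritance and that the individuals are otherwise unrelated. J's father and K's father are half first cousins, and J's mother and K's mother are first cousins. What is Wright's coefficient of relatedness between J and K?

Relatedness sums over independent paths through distinct common ancestors.
J and K are related in two ways: half second cousins through their fathers (r = 1/64) and second cousins through their mothers (r = 1/32).
r = 1/64 + 1/32 = 0.046875.

0.046875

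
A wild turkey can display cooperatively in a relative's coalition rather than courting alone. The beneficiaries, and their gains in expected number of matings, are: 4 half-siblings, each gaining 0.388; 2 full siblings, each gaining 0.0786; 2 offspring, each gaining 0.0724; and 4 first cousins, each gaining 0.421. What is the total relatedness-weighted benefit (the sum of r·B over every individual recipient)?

r to a half-sibling = 1/4 (half-sibs share one parent — one path of length 2: r = (1/2)^2 = 1/4).
r to a full sibling = 1/2 (full sibs share both parents — two paths of length 2: r = 2·(1/2)^2 = 1/2).
r to an offspring = 0.5 (one parent–offspring link: r = (1/2)^1 = 1/2).
r to a first cousin = 0.125 (first cousins share one grandparent pair — two paths of length 4: r = 2·(1/2)^4 = 1/8).
Summing one r·B term per recipient: 4·0.25·0.388 + 2·0.5·0.0786 + 2·0.5·0.0724 + 4·0.125·0.421 = 0.7495.

0.7495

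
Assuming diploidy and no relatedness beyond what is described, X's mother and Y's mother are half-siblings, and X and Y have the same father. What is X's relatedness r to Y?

0.3125

With two independent routes of shared ancestry, r is the sum of the two contributions.
X and Y are related in two ways: half first cousins through their mothers (r = 1/16) and half-sibs through their shared father (r = 1/4).
r = 1/16 + 1/4 = 5/16 = 0.3125.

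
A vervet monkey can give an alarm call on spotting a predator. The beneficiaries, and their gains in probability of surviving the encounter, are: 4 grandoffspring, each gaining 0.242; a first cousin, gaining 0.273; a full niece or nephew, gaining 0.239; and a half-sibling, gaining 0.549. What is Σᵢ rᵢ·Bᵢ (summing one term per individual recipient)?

0.473125

r to a grandoffspring = 0.25 (two parent–offspring links: r = (1/2)^2 = 1/4).
r to a first cousin = 1/8 (first cousins share one grandparent pair — two paths of length 4: r = 2·(1/2)^4 = 1/8).
r to a full niece or nephew = 0.25 (full aunt/uncle↔niece/nephew: two paths of length 3 through the shared grandparent pair: r = 2·(1/2)^3 = 1/4).
r to a half-sibling = 0.25 (half-sibs share one parent — one path of length 2: r = (1/2)^2 = 1/4).
Summing one r·B term per recipient: 4·0.25·0.242 + 1·0.125·0.273 + 1·0.25·0.239 + 1·0.25·0.549 = 0.473125.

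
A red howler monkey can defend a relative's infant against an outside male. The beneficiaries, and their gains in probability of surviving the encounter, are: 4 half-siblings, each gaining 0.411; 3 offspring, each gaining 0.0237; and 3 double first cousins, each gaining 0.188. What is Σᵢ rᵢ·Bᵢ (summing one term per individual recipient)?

0.58755

r to a half-sibling = 1/4 (half-sibs share one parent — one path of length 2: r = (1/2)^2 = 1/4).
r to an offspring = 0.5 (one parent–offspring link: r = (1/2)^1 = 1/2).
r to a double first cousin = 0.25 (double first cousins share both grandparent pairs — four paths of length 4: r = 4·(1/2)^4 = 1/4).
Summing one r·B term per recipient: 4·0.25·0.411 + 3·0.5·0.0237 + 3·0.25·0.188 = 0.58755.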